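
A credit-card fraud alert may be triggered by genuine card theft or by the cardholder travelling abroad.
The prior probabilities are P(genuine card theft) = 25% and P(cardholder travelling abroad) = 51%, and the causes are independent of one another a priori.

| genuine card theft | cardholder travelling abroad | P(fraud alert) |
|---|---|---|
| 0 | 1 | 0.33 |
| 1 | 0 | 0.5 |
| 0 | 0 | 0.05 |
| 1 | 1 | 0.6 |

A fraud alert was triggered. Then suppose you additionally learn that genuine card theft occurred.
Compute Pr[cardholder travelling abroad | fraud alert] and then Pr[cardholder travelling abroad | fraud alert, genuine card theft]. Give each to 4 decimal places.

Pr[cardholder travelling abroad | fraud alert] ≈ 0.7180; Pr[cardholder travelling abroad | fraud alert, genuine card theft] ≈ 0.5554

P(fraud alert) = 0.05×0.75×0.49 + 0.33×0.75×0.51 + 0.5×0.25×0.49 + 0.6×0.25×0.51 = 0.018375 + 0.126225 + 0.061250 + 0.076500 = 0.282350
Restricting to configurations with cardholder travelling abroad present: 0.126225 + 0.076500 = 0.202725.
P(cardholder travelling abroad | fraud alert) = 0.202725 / 0.282350 ≈ 0.7180

Now condition on the additional information:
By total probability over both values of cardholder travelling abroad:
  P(fraud alert | genuine card theft) = 0.5×0.49 + 0.6×0.51
        = 0.245000 + 0.306000 = 0.551000
Keeping only the cardholder travelling abroad-present terms gives 0.306000, so
  P(cardholder travelling abroad | fraud alert, genuine card theft) = 0.306000 / 0.551000 ≈ 0.5554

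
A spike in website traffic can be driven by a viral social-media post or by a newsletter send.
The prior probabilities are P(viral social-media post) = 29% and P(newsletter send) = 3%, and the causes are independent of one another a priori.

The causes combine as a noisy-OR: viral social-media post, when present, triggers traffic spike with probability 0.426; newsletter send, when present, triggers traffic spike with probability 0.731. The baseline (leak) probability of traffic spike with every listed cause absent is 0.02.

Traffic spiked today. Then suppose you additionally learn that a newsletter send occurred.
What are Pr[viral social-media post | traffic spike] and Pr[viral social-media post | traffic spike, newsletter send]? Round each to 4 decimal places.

Pr[viral social-media post | traffic spike] ≈ 0.8158; Pr[viral social-media post | traffic spike, newsletter send] ≈ 0.3201

Under noisy-OR, P(traffic spike | causes) = 1 − (1−0.02)·∏(1−qᵢ) over the active causes.
P(traffic spike) = 0.02*0.71*0.97 + 0.73638*0.71*0.03 + 0.43748*0.29*0.97 + 0.848682*0.29*0.03 = 0.013774 + 0.015685 + 0.123063 + 0.007384 = 0.159906
The viral social-media post-present share is 0.123063 + 0.007384 = 0.130447.
Hence the posterior is 0.130447/0.159906 ≈ 0.8158.

Now condition on the additional information:
P(traffic spike | newsletter send) = 0.73638×0.71 + 0.848682×0.29 = 0.522830 + 0.246118 = 0.768948
Restricting to configurations with viral social-media post present: 0.848682×0.29 = 0.246118.
P(viral social-media post | traffic spike, newsletter send) = 0.246118 / 0.768948 ≈ 0.3201
— newsletter send explains away the evidence for viral social-media post.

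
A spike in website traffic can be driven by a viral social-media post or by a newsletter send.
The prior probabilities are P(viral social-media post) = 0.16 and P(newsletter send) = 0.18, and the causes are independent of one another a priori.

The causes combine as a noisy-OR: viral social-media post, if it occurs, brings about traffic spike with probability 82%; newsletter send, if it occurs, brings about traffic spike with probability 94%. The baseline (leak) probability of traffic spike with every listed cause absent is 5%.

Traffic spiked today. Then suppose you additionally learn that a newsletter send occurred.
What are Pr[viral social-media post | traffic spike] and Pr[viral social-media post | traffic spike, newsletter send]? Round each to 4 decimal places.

Under noisy-OR, P(traffic spike | causes) = 1 − (1−0.05)·∏(1−qᵢ) over the active causes.
Sum P(traffic spike|·) weighted by the priors over the 4 (viral social-media post, newsletter send) configurations:
  P(traffic spike) = 0.05*0.84*0.82 + 0.943*0.84*0.18 + 0.829*0.16*0.82 + 0.98974*0.16*0.18
        = 0.034440 + 0.142582 + 0.108765 + 0.028505 = 0.314292
Keeping only the viral social-media post-present terms gives 0.137270, so
  P(viral social-media post | traffic spike) = 0.137270 / 0.314292 ≈ 0.4368

With the extra evidence:
P(traffic spike | newsletter send) = 0.943×0.84 + 0.98974×0.16 = 0.792120 + 0.158358 = 0.950478
The viral social-media post-present share is 0.98974×0.16 = 0.158358.
So P(viral social-media post | traffic spike, newsletter send) = 0.158358/0.950478 ≈ 0.1666.

Pr[viral social-media post | traffic spike] ≈ 0.4368; Pr[viral social-media post | traffic spike, newsletter send] ≈ 0.1666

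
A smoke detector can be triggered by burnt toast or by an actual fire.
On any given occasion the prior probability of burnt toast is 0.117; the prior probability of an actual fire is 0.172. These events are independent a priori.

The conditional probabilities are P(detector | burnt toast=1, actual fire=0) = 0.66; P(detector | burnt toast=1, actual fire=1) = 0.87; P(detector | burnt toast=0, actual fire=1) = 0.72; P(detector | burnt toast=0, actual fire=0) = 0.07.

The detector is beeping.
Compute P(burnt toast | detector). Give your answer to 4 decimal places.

P(burnt toast | detector) ≈ 0.3366

P(detector) = 0.07·0.883·0.828 + 0.72·0.883·0.172 + 0.66·0.117·0.828 + 0.87·0.117·0.172 = 0.051179 + 0.109351 + 0.063938 + 0.017508 = 0.241976
Restricting to configurations with burnt toast present: 0.063938 + 0.017508 = 0.081446.
So P(burnt toast | detector) = 0.081446/0.241976 ≈ 0.3366.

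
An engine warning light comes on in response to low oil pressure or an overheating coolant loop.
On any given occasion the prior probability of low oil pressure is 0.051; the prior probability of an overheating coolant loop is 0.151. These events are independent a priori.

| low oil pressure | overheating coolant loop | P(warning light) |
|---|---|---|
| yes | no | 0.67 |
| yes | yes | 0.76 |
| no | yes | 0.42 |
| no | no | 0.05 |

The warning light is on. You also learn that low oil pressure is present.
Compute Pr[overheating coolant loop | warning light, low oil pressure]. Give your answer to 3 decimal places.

Numerator (weight on configurations with overheating coolant loop): 0.76·0.151 = 0.114760
The normalizing constant is 0.67·0.849 + 0.76·0.151 = 0.683590
Posterior = 0.114760 / 0.683590 ≈ 0.168

Pr[overheating coolant loop | warning light, low oil pressure] ≈ 0.168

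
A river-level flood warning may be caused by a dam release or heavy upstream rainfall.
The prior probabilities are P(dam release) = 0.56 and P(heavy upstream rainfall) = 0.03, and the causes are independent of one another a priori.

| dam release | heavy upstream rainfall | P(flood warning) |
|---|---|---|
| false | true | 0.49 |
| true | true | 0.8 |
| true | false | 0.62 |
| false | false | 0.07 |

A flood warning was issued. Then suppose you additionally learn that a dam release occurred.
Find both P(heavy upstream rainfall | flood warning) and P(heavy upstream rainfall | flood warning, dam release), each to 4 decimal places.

P(heavy upstream rainfall | flood warning) ≈ 0.0515; P(heavy upstream rainfall | flood warning, dam release) ≈ 0.0384

Sum P(flood warning|·) weighted by the priors over the 4 (dam release, heavy upstream rainfall) configurations:
  P(flood warning) = 0.07*0.44*0.97 + 0.49*0.44*0.03 + 0.62*0.56*0.97 + 0.8*0.56*0.03
        = 0.029876 + 0.006468 + 0.336784 + 0.013440 = 0.386568
Configurations with heavy upstream rainfall contribute 0.019908, so
  P(heavy upstream rainfall | flood warning) = 0.019908 / 0.386568 ≈ 0.0515

With the extra evidence:
P(flood warning | dam release) = 0.62×0.97 + 0.8×0.03 = 0.601400 + 0.024000 = 0.625400
The heavy upstream rainfall-present share is 0.8×0.03 = 0.024000.
Hence the posterior is 0.024000/0.625400 ≈ 0.0384.
The drop from 0.0515 to 0.0384 is the explaining-away (discounting) effect.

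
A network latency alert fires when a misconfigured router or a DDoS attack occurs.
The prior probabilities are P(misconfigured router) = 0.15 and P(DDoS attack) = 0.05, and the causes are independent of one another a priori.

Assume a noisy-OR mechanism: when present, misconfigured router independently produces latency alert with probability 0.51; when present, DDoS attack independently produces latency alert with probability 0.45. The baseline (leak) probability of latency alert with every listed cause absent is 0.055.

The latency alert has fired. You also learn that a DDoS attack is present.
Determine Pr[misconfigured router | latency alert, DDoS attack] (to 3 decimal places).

Under noisy-OR, P(latency alert | causes) = 1 − (1−0.055)·∏(1−qᵢ) over the active causes.
P(latency alert | DDoS attack) = 0.48025·0.85 + 0.745322·0.15 = 0.408212 + 0.111798 = 0.520010
Restricting to configurations with misconfigured router present: 0.745322·0.15 = 0.111798.
Hence the posterior is 0.111798/0.520010 ≈ 0.215.

Pr[misconfigured router | latency alert, DDoS attack] ≈ 0.215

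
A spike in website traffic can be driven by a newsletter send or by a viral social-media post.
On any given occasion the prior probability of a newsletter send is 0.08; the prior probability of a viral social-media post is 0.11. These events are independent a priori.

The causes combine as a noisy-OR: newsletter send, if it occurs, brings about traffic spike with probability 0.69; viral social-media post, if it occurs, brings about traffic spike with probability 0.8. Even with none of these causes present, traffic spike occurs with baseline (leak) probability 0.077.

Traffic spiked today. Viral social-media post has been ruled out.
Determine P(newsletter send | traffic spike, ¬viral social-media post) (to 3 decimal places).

P(newsletter send | traffic spike, ¬viral social-media post) ≈ 0.446

Under noisy-OR, P(traffic spike | causes) = 1 − (1−0.077)·∏(1−qᵢ) over the active causes.
P(traffic spike | ¬viral social-media post) = 0.077·0.92 + 0.71387·0.08 = 0.070840 + 0.057110 = 0.127950
Of this, 0.057110 comes from 0.71387·0.08 (the newsletter send=true cases).
So P(newsletter send | traffic spike, ¬viral social-media post) = 0.057110/0.127950 ≈ 0.446.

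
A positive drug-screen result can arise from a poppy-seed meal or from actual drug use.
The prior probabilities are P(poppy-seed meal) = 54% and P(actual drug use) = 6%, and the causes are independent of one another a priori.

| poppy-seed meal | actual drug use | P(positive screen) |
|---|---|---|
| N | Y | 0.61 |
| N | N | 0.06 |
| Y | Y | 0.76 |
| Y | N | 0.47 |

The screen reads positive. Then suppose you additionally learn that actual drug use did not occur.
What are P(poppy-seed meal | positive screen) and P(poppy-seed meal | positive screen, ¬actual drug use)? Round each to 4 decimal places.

P(positive screen) = 0.06·0.46·0.94 + 0.61·0.46·0.06 + 0.47·0.54·0.94 + 0.76·0.54·0.06 = 0.025944 + 0.016836 + 0.238572 + 0.024624 = 0.305976
Restricting to configurations with poppy-seed meal present: 0.238572 + 0.024624 = 0.263196.
Hence the posterior is 0.263196/0.305976 ≈ 0.8602.

Now condition on the additional information:
P(positive screen | ¬actual drug use) = 0.06×0.46 + 0.47×0.54 = 0.027600 + 0.253800 = 0.281400
Of this, 0.253800 comes from 0.47×0.54 (the poppy-seed meal=true cases).
P(poppy-seed meal | positive screen, ¬actual drug use) = 0.253800 / 0.281400 ≈ 0.9019
With actual drug use excluded, poppy-seed meal must carry more of the explanatory weight for the positive screen.

P(poppy-seed meal | positive screen) ≈ 0.8602; P(poppy-seed meal | positive screen, ¬actual drug use) ≈ 0.9019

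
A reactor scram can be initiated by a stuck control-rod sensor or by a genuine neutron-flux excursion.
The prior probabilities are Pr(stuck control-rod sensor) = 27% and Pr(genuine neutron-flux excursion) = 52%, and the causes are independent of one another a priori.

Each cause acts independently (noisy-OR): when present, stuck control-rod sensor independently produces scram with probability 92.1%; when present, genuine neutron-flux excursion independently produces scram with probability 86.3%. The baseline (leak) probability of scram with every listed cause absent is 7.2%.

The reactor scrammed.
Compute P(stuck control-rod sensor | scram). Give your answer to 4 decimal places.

P(stuck control-rod sensor | scram) ≈ 0.4208

Under noisy-OR, P(scram | causes) = 1 − (1−0.072)·∏(1−qᵢ) over the active causes.
P(scram) = 0.072*0.73*0.48 + 0.872864*0.73*0.52 + 0.926688*0.27*0.48 + 0.989956*0.27*0.52 = 0.025229 + 0.331339 + 0.120099 + 0.138990 = 0.615657
Restricting to configurations with stuck control-rod sensor present: 0.120099 + 0.138990 = 0.259089.
So P(stuck control-rod sensor | scram) = 0.259089/0.615657 ≈ 0.4208.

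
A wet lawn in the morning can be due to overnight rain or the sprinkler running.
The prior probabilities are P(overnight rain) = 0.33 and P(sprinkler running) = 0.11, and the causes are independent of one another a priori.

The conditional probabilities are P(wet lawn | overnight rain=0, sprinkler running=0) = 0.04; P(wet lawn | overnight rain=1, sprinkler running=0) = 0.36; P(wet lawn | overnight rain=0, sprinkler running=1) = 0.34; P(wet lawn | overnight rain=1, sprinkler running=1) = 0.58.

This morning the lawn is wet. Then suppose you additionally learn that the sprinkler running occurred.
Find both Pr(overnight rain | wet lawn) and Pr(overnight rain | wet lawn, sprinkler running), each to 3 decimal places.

Pr(overnight rain | wet lawn) ≈ 0.722; Pr(overnight rain | wet lawn, sprinkler running) ≈ 0.457

Weight on overnight rain=true, given the evidence: 0.105732 + 0.021054 = 0.126786
Normalizer over all consistent configurations: 0.04×0.67×0.89 + 0.34×0.67×0.11 + 0.36×0.33×0.89 + 0.58×0.33×0.11 = 0.175696
P(overnight rain | wet lawn) = 0.126786/0.175696 ≈ 0.722

Now also conditioning on sprinkler running=true:
Enumerate both values of overnight rain and weight by the priors:
  P(wet lawn | sprinkler running) = 0.34·0.67 + 0.58·0.33
        = 0.227800 + 0.191400 = 0.419200
Keeping only the overnight rain-present terms gives 0.191400, so
  P(overnight rain | wet lawn, sprinkler running) = 0.191400 / 0.419200 ≈ 0.457
— sprinkler running explains away the evidence for overnight rain.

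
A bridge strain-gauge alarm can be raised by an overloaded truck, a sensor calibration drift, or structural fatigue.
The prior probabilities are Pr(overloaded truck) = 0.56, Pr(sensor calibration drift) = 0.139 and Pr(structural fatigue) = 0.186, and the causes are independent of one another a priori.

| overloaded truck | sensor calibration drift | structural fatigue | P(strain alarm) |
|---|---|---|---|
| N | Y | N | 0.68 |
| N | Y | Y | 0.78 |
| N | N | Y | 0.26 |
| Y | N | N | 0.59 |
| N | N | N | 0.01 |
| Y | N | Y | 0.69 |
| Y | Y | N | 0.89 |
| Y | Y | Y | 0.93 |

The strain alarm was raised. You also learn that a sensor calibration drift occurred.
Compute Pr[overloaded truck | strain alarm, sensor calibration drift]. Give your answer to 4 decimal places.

Numerator (weight on configurations with overloaded truck): 0.405698 + 0.096869 = 0.502567
The normalizing constant is 0.68×0.44×0.814 + 0.78×0.44×0.186 + 0.89×0.56×0.814 + 0.93×0.56×0.186 = 0.809951
P(overloaded truck | strain alarm, sensor calibration drift) = 0.502567/0.809951 ≈ 0.6205

Pr[overloaded truck | strain alarm, sensor calibration drift] ≈ 0.6205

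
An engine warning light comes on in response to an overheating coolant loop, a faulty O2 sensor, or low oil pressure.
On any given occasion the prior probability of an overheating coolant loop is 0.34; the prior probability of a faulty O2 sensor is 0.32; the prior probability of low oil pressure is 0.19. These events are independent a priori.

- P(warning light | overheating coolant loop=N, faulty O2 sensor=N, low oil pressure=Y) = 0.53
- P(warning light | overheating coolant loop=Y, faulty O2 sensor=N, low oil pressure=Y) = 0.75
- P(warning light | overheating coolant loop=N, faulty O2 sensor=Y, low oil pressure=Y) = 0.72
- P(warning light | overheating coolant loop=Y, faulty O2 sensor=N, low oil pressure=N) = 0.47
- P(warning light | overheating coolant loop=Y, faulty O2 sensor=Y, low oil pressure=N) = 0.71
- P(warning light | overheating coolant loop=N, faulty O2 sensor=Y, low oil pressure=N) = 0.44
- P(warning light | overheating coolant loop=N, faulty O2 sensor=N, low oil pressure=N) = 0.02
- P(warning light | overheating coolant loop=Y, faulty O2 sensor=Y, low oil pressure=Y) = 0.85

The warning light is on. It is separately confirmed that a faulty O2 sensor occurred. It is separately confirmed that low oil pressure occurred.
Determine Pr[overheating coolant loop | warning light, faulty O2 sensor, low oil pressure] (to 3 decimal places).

Pr[overheating coolant loop | warning light, faulty O2 sensor, low oil pressure] ≈ 0.378

Numerator (weight on configurations with overheating coolant loop): 0.85×0.34 = 0.289000
Normalizer over all consistent configurations: 0.72×0.66 + 0.85×0.34 = 0.764200
Posterior = 0.289000 / 0.764200 ≈ 0.378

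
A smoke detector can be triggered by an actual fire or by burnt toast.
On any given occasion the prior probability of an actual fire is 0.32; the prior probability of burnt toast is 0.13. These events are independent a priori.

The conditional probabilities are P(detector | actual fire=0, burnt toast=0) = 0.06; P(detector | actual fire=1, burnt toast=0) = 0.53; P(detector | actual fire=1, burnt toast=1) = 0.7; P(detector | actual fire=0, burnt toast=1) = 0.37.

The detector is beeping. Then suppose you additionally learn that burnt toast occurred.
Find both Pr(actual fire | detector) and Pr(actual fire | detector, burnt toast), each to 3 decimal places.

Pr(actual fire | detector) ≈ 0.721; Pr(actual fire | detector, burnt toast) ≈ 0.471

Numerator (weight on configurations with actual fire): 0.147552 + 0.029120 = 0.176672
The normalizing constant is 0.06×0.68×0.87 + 0.37×0.68×0.13 + 0.53×0.32×0.87 + 0.7×0.32×0.13 = 0.244876
Posterior = 0.176672 / 0.244876 ≈ 0.721

Now also conditioning on burnt toast=true:
P(detector | burnt toast) = 0.37·0.68 + 0.7·0.32 = 0.251600 + 0.224000 = 0.475600
The actual fire-present share is 0.7·0.32 = 0.224000.
P(actual fire | detector, burnt toast) = 0.224000 / 0.475600 ≈ 0.471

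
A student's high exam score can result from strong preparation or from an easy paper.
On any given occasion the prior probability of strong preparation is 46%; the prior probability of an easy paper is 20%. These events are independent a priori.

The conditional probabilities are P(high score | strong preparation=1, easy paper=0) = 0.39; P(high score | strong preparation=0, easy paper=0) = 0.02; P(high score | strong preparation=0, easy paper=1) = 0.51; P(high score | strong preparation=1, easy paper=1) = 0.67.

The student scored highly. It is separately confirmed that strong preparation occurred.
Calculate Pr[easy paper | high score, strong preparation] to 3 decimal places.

For the numerator, keep only easy paper=true terms: 0.67×0.2 = 0.134000
Normalizer over all consistent configurations: 0.39×0.8 + 0.67×0.2 = 0.446000
P(easy paper | high score, strong preparation) = 0.134000/0.446000 ≈ 0.300

Pr[easy paper | high score, strong preparation] ≈ 0.300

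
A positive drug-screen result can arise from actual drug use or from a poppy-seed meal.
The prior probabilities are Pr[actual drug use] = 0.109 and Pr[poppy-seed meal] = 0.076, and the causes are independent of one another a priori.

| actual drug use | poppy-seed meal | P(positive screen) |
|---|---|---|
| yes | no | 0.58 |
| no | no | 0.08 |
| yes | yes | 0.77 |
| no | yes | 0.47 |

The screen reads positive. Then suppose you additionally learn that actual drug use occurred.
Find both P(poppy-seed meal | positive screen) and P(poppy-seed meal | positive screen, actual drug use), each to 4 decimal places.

For the numerator, keep only poppy-seed meal=true terms: 0.031827 + 0.006379 = 0.038206
The normalizing constant is 0.08·0.891·0.924 + 0.47·0.891·0.076 + 0.58·0.109·0.924 + 0.77·0.109·0.076 = 0.162484
P(poppy-seed meal | positive screen) = 0.038206/0.162484 ≈ 0.2351

Now also conditioning on actual drug use=true:
Weight on poppy-seed meal=true, given the evidence: 0.77*0.076 = 0.058520
The normalizing constant is 0.58*0.924 + 0.77*0.076 = 0.594440
P(poppy-seed meal | positive screen, actual drug use) = 0.058520/0.594440 ≈ 0.0984
Conditioning on actual drug use lowers the posterior on poppy-seed meal: the classic explaining-away effect in a common-effect structure.

P(poppy-seed meal | positive screen) ≈ 0.2351; P(poppy-seed meal | positive screen, actual drug use) ≈ 0.0984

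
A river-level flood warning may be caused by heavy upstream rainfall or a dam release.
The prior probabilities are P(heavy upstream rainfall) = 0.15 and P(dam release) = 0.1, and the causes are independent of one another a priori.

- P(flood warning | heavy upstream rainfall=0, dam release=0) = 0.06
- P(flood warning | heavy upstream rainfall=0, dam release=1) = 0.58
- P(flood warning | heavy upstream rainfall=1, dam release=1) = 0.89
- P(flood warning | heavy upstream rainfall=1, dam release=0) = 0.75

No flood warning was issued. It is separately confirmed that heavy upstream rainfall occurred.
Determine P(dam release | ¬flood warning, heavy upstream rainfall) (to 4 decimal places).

Weight on dam release=true, given the evidence: 0.11*0.1 = 0.011000
Normalizer over all consistent configurations: 0.25*0.9 + 0.11*0.1 = 0.236000
Posterior = 0.011000 / 0.236000 ≈ 0.0466

P(dam release | ¬flood warning, heavy upstream rainfall) ≈ 0.0466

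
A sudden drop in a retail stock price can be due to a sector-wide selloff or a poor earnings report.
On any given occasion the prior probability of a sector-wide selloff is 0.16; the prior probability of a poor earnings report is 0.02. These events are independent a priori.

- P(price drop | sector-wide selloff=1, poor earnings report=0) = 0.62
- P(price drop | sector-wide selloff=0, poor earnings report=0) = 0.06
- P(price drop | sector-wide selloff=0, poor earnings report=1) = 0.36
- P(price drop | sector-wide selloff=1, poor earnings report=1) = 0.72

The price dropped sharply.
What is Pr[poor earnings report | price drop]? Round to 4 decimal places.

Enumerate the 4 (sector-wide selloff, poor earnings report) configurations and weight by the priors:
  P(price drop) = 0.06·0.84·0.98 + 0.36·0.84·0.02 + 0.62·0.16·0.98 + 0.72·0.16·0.02
        = 0.049392 + 0.006048 + 0.097216 + 0.002304 = 0.154960
Keeping only the poor earnings report-present terms gives 0.008352, so
  P(poor earnings report | price drop) = 0.008352 / 0.154960 ≈ 0.0539

Pr[poor earnings report | price drop] ≈ 0.0539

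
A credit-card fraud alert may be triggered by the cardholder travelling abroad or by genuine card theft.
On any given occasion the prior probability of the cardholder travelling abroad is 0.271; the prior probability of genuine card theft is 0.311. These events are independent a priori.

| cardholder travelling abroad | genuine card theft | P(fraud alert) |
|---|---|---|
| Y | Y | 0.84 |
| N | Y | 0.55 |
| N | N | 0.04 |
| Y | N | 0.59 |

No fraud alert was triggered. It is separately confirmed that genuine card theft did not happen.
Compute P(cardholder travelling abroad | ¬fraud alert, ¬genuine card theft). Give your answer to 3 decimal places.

P(¬fraud alert | ¬genuine card theft) = 0.96*0.729 + 0.41*0.271 = 0.699840 + 0.111110 = 0.810950
The cardholder travelling abroad-present share is 0.41*0.271 = 0.111110.
Hence the posterior is 0.111110/0.810950 ≈ 0.137.

P(cardholder travelling abroad | ¬fraud alert, ¬genuine card theft) ≈ 0.137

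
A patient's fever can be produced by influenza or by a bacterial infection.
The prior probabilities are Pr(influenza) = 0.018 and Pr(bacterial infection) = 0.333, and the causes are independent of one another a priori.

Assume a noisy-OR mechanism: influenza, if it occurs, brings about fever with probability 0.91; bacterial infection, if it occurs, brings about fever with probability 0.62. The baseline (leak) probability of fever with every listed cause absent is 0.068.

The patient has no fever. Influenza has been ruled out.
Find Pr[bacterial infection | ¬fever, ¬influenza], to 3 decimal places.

Under noisy-OR, P(fever | causes) = 1 − (1−0.068)·∏(1−qᵢ) over the active causes.
Numerator (weight on configurations with bacterial infection): 0.35416·0.333 = 0.117935
Denominator P(¬fever | ¬influenza): 0.932·0.667 + 0.35416·0.333 = 0.739579
P(bacterial infection | ¬fever, ¬influenza) = 0.117935/0.739579 ≈ 0.159

Pr[bacterial infection | ¬fever, ¬influenza] ≈ 0.159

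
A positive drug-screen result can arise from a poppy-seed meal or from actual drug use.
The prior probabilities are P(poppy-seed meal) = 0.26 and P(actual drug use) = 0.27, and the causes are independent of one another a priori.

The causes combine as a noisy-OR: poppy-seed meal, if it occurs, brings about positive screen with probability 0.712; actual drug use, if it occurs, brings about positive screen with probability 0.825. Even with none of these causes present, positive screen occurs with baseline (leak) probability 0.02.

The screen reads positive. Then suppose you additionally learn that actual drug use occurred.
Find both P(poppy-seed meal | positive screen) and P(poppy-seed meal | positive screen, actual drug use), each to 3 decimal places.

P(poppy-seed meal | positive screen) ≈ 0.535; P(poppy-seed meal | positive screen, actual drug use) ≈ 0.287

Under noisy-OR, P(positive screen | causes) = 1 − (1−0.02)·∏(1−qᵢ) over the active causes.
P(positive screen) = 0.02*0.74*0.73 + 0.8285*0.74*0.27 + 0.71776*0.26*0.73 + 0.950608*0.26*0.27 = 0.010804 + 0.165534 + 0.136231 + 0.066733 = 0.379302
Restricting to configurations with poppy-seed meal present: 0.136231 + 0.066733 = 0.202964.
Hence the posterior is 0.202964/0.379302 ≈ 0.535.

With the extra evidence:
Enumerate both values of poppy-seed meal and weight by the priors:
  P(positive screen | actual drug use) = 0.8285*0.74 + 0.950608*0.26
        = 0.613090 + 0.247158 = 0.860248
The terms with poppy-seed meal present sum to 0.247158, so
  P(poppy-seed meal | positive screen, actual drug use) = 0.247158 / 0.860248 ≈ 0.287
— actual drug use explains away the evidence for poppy-seed meal.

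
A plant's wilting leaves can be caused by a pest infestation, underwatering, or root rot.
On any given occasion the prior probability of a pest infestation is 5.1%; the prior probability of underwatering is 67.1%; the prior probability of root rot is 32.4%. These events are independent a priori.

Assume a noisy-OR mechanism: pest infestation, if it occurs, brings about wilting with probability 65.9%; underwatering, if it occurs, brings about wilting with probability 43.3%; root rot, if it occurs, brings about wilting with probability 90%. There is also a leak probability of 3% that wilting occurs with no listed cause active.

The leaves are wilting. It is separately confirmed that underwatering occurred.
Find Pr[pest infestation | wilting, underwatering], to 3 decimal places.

Pr[pest infestation | wilting, underwatering] ≈ 0.071

Under noisy-OR, P(wilting | causes) = 1 − (1−0.03)·∏(1−qᵢ) over the active causes.
Enumerate the 4 (pest infestation, root rot) configurations and weight by the priors:
  P(wilting | underwatering) = 0.45001·0.949·0.676 + 0.945001·0.949·0.324 + 0.812453·0.051·0.676 + 0.981245·0.051·0.324
        = 0.288692 + 0.290565 + 0.028010 + 0.016214 = 0.623481
The terms with pest infestation present sum to 0.044224, so
  P(pest infestation | wilting, underwatering) = 0.044224 / 0.623481 ≈ 0.071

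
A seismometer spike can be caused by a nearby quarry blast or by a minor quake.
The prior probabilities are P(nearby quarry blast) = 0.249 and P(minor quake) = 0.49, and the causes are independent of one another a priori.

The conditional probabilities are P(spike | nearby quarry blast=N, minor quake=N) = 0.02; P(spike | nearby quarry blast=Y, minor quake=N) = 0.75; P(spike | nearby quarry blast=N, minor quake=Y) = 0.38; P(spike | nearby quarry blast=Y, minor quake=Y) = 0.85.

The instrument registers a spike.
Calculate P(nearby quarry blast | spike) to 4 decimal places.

P(spike) = 0.02*0.751*0.51 + 0.38*0.751*0.49 + 0.75*0.249*0.51 + 0.85*0.249*0.49 = 0.007660 + 0.139836 + 0.095243 + 0.103708 = 0.346447
Of this, 0.198951 comes from 0.095243 + 0.103708 (the nearby quarry blast=true cases).
Hence the posterior is 0.198951/0.346447 ≈ 0.5743.

P(nearby quarry blast | spike) ≈ 0.5743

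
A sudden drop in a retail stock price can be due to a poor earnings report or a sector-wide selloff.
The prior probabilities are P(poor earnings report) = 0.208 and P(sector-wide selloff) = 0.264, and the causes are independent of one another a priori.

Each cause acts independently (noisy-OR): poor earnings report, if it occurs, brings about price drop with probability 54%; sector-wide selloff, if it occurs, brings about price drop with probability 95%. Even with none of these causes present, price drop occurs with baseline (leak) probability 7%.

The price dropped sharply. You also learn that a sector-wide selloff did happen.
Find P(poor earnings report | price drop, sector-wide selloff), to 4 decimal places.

P(poor earnings report | price drop, sector-wide selloff) ≈ 0.2123

Under noisy-OR, P(price drop | causes) = 1 − (1−0.07)·∏(1−qᵢ) over the active causes.
For the numerator, keep only poor earnings report=true terms: 0.97861*0.208 = 0.203551
Denominator P(price drop | sector-wide selloff): 0.9535*0.792 + 0.97861*0.208 = 0.958723
Posterior = 0.203551 / 0.958723 ≈ 0.2123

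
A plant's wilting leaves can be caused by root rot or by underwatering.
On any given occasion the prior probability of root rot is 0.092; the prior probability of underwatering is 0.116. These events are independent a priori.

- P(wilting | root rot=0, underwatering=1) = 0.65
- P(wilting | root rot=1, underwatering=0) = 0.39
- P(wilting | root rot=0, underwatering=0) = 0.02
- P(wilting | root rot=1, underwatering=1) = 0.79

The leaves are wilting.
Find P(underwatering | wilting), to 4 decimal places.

P(underwatering | wilting) ≈ 0.6168

P(wilting) = 0.02×0.908×0.884 + 0.65×0.908×0.116 + 0.39×0.092×0.884 + 0.79×0.092×0.116 = 0.016053 + 0.068463 + 0.031718 + 0.008431 = 0.124665
Restricting to configurations with underwatering present: 0.068463 + 0.008431 = 0.076894.
P(underwatering | wilting) = 0.076894 / 0.124665 ≈ 0.6168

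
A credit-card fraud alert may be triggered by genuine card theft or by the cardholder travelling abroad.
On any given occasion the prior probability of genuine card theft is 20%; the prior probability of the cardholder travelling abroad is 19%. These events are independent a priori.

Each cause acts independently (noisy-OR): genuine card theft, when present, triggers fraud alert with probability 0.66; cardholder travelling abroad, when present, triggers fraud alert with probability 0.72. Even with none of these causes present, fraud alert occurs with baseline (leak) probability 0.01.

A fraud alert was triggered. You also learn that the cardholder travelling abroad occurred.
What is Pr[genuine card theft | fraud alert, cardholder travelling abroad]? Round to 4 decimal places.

Pr[genuine card theft | fraud alert, cardholder travelling abroad] ≈ 0.2385

Under noisy-OR, P(fraud alert | causes) = 1 − (1−0.01)·∏(1−qᵢ) over the active causes.
For the numerator, keep only genuine card theft=true terms: 0.905752*0.2 = 0.181150
Normalizer over all consistent configurations: 0.7228*0.8 + 0.905752*0.2 = 0.759390
Posterior = 0.181150 / 0.759390 ≈ 0.2385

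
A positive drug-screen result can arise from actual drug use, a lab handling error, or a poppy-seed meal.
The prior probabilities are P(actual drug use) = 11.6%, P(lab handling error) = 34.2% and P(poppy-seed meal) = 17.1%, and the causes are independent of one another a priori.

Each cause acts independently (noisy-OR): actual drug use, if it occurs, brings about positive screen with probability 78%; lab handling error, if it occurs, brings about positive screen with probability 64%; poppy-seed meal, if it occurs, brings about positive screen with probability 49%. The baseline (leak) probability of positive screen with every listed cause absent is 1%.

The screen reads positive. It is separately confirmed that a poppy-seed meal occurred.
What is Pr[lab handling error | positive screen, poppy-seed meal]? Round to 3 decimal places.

Under noisy-OR, P(positive screen | causes) = 1 − (1−0.01)·∏(1−qᵢ) over the active causes.
For the numerator, keep only lab handling error=true terms: 0.247376 + 0.038086 = 0.285462
The normalizing constant is 0.4951*0.884*0.658 + 0.818236*0.884*0.342 + 0.888922*0.116*0.658 + 0.960012*0.116*0.342 = 0.641298
P(lab handling error | positive screen, poppy-seed meal) = 0.285462/0.641298 ≈ 0.445

Pr[lab handling error | positive screen, poppy-seed meal] ≈ 0.445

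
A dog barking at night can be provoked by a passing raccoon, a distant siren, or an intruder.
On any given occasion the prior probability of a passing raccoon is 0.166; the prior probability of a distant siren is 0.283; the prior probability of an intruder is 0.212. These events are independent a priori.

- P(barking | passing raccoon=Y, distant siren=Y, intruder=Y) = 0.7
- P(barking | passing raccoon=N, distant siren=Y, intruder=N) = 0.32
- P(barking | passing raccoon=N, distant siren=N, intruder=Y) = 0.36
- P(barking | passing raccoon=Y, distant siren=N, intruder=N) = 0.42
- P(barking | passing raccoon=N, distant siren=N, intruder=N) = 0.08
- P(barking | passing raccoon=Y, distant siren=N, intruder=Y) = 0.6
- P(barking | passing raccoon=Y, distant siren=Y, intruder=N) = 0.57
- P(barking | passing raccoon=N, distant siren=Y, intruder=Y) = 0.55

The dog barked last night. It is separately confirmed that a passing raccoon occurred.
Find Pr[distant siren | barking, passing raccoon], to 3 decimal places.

Pr[distant siren | barking, passing raccoon] ≈ 0.340

Weight on distant siren=true, given the evidence: 0.127112 + 0.041997 = 0.169109
The normalizing constant is 0.42*0.717*0.788 + 0.6*0.717*0.212 + 0.57*0.283*0.788 + 0.7*0.283*0.212 = 0.497609
Posterior = 0.169109 / 0.497609 ≈ 0.340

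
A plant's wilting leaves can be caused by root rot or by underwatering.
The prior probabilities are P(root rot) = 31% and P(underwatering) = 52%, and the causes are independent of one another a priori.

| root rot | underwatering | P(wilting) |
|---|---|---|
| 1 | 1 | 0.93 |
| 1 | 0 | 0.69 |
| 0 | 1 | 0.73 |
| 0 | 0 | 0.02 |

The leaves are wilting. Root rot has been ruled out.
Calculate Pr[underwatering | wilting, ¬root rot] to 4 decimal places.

Pr[underwatering | wilting, ¬root rot] ≈ 0.9753

By total probability over both values of underwatering:
  P(wilting | ¬root rot) = 0.02·0.48 + 0.73·0.52
        = 0.009600 + 0.379600 = 0.389200
The terms with underwatering present sum to 0.379600, so
  P(underwatering | wilting, ¬root rot) = 0.379600 / 0.389200 ≈ 0.9753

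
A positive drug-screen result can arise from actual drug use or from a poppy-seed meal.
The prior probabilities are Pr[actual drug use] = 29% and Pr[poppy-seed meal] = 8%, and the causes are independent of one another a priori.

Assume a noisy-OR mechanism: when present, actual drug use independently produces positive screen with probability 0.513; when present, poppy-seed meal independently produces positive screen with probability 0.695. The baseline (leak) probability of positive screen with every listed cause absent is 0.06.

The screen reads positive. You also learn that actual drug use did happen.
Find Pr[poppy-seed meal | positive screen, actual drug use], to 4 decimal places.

Under noisy-OR, P(positive screen | causes) = 1 − (1−0.06)·∏(1−qᵢ) over the active causes.
Weight on poppy-seed meal=true, given the evidence: 0.860377×0.08 = 0.068830
Normalizer over all consistent configurations: 0.54222×0.92 + 0.860377×0.08 = 0.567672
P(poppy-seed meal | positive screen, actual drug use) = 0.068830/0.567672 ≈ 0.1212

Pr[poppy-seed meal | positive screen, actual drug use] ≈ 0.1212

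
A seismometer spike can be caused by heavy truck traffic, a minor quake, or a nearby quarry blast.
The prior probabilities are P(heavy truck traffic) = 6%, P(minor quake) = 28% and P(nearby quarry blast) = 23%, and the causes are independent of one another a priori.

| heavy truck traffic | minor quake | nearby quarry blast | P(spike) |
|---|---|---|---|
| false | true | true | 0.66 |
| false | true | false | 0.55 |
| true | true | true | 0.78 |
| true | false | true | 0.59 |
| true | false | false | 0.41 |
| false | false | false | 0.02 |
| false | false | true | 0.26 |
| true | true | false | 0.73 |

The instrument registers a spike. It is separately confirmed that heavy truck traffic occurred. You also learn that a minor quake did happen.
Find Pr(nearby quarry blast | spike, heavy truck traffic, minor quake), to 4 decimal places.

P(spike | heavy truck traffic, minor quake) = 0.73·0.77 + 0.78·0.23 = 0.562100 + 0.179400 = 0.741500
Of this, 0.179400 comes from 0.78·0.23 (the nearby quarry blast=true cases).
Hence the posterior is 0.179400/0.741500 ≈ 0.2419.

Pr(nearby quarry blast | spike, heavy truck traffic, minor quake) ≈ 0.2419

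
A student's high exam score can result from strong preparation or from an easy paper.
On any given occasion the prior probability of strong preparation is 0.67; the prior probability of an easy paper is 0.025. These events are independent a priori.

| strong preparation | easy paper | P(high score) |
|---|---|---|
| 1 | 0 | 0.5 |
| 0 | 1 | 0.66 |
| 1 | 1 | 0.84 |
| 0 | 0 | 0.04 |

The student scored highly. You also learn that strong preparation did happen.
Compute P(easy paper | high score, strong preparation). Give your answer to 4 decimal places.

P(high score | strong preparation) = 0.5·0.975 + 0.84·0.025 = 0.487500 + 0.021000 = 0.508500
Restricting to configurations with easy paper present: 0.84·0.025 = 0.021000.
P(easy paper | high score, strong preparation) = 0.021000 / 0.508500 ≈ 0.0413

P(easy paper | high score, strong preparation) ≈ 0.0413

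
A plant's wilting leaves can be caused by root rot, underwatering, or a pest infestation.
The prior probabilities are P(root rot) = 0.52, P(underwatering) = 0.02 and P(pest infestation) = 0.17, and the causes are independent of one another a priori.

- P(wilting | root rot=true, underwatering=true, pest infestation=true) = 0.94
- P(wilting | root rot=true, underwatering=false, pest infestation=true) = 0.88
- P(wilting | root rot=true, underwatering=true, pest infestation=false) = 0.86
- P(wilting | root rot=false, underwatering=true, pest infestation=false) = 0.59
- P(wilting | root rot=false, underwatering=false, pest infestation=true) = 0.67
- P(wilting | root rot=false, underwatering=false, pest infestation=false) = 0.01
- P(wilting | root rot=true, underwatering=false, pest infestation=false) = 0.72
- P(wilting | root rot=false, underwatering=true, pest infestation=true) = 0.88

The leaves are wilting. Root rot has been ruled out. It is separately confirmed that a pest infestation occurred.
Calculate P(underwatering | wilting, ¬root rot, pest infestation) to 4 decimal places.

Sum P(wilting|·) weighted by the priors over both values of underwatering:
  P(wilting | ¬root rot, pest infestation) = 0.67×0.98 + 0.88×0.02
        = 0.656600 + 0.017600 = 0.674200
The terms with underwatering present sum to 0.017600, so
  P(underwatering | wilting, ¬root rot, pest infestation) = 0.017600 / 0.674200 ≈ 0.0261

P(underwatering | wilting, ¬root rot, pest infestation) ≈ 0.0261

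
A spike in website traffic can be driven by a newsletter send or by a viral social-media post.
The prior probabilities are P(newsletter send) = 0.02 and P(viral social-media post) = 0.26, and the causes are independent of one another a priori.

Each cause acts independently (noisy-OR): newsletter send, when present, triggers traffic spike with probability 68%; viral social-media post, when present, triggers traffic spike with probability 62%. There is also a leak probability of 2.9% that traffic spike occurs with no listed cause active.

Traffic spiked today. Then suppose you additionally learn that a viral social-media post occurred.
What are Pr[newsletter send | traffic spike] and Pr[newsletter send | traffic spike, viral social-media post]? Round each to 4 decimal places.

Pr[newsletter send | traffic spike] ≈ 0.0752; Pr[newsletter send | traffic spike, viral social-media post] ≈ 0.0277

Under noisy-OR, P(traffic spike | causes) = 1 − (1−0.029)·∏(1−qᵢ) over the active causes.
For the numerator, keep only newsletter send=true terms: 0.010201 + 0.004586 = 0.014787
Normalizer over all consistent configurations: 0.029*0.98*0.74 + 0.63102*0.98*0.26 + 0.68928*0.02*0.74 + 0.881926*0.02*0.26 = 0.196602
P(newsletter send | traffic spike) = 0.014787/0.196602 ≈ 0.0752

Now also conditioning on viral social-media post=true:
By total probability over both values of newsletter send:
  P(traffic spike | viral social-media post) = 0.63102×0.98 + 0.881926×0.02
        = 0.618400 + 0.017639 = 0.636039
The terms with newsletter send present sum to 0.017639, so
  P(newsletter send | traffic spike, viral social-media post) = 0.017639 / 0.636039 ≈ 0.0277
— viral social-media post explains away the evidence for newsletter send.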